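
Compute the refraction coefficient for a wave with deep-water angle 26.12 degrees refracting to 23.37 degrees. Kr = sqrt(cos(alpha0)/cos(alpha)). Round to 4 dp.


Kr = sqrt(cos(alpha0) / cos(alpha))
cos(26.12) = 0.897874
cos(23.37) = 0.917962
Kr = sqrt(0.897874 / 0.917962)
Kr = sqrt(0.978116)
Kr = 0.9890

0.9890


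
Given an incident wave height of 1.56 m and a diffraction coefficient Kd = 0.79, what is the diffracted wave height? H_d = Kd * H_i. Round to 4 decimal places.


H_d = Kd * H_i
H_d = 0.79 * 1.56
H_d = 1.2324 m

1.2324


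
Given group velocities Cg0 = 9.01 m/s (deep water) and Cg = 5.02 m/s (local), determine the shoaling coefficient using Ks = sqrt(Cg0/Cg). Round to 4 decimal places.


Ks = sqrt(Cg0 / Cg)
Ks = sqrt(9.01 / 5.02)
Ks = sqrt(1.7948)
Ks = 1.3397

1.3397


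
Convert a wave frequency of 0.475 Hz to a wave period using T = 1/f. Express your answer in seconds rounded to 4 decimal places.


T = 1 / f
T = 1 / 0.475
T = 2.1053 s

2.1053


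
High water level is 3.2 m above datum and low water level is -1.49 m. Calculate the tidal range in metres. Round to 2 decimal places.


Tidal range = High water - Low water
Tidal range = 3.2 - (-1.49)
Tidal range = 4.69 m

4.69


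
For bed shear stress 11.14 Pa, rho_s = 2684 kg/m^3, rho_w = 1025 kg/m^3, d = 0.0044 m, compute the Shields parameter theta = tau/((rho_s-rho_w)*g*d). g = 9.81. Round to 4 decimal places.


theta = tau / ((rho_s - rho_w) * g * d)
rho_s - rho_w = 2684 - 1025 = 1659
Denominator = 1659 * 9.81 * 0.0044 = 71.609076
theta = 11.14 / 71.609076
theta = 0.1556

0.1556


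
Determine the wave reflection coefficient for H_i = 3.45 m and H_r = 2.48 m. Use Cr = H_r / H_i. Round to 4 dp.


Cr = H_r / H_i
Cr = 2.48 / 3.45
Cr = 0.7188

0.7188


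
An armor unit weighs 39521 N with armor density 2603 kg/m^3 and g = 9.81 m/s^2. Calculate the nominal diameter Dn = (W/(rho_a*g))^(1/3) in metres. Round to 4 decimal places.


V = W / (rho_a * g)
V = 39521 / (2603 * 9.81)
V = 39521 / 25535.43
V = 1.547693 m^3
Dn = V^(1/3) = 1.547693^(1/3)
Dn = 1.1567 m

1.1567


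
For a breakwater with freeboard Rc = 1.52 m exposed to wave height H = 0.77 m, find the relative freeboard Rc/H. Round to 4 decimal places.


Relative freeboard = Rc / H
= 1.52 / 0.77
= 1.9740

1.9740


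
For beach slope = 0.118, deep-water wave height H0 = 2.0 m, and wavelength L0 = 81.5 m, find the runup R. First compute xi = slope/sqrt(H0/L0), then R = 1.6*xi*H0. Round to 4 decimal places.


xi = slope / sqrt(H0/L0)
H0/L0 = 2.0/81.5 = 0.024540
sqrt(0.024540) = 0.156652
xi = 0.118 / 0.156652 = 0.753262
R = 1.6 * xi * H0 = 1.6 * 0.753262 * 2.0
R = 2.4104 m

2.4104


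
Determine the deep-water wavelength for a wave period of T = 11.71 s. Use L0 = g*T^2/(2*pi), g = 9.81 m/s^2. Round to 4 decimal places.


L0 = g * T^2 / (2 * pi)
L0 = 9.81 * 11.71^2 / (2 * pi)
L0 = 9.81 * 137.1241 / 6.28319
L0 = 1345.1874 / 6.28319
L0 = 214.0932 m

214.0932


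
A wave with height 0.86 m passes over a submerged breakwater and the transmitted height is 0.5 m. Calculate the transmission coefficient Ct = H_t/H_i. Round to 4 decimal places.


Ct = H_t / H_i
Ct = 0.5 / 0.86
Ct = 0.5814

0.5814


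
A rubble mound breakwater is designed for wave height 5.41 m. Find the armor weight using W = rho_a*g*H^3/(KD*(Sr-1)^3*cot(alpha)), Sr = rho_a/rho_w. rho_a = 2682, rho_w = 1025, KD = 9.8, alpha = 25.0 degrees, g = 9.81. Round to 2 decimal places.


Sr = rho_a / rho_w = 2682 / 1025 = 2.616585
(Sr - 1) = 1.616585
(Sr - 1)^3 = 4.224701
cot(25.0) = 1 / tan(25.0) = 1 / 0.466308 = 2.144507
Numerator = 2682 * 9.81 * 5.41^3 = 4166002.9795
Denominator = 9.8 * 4.224701 * 2.144507 = 88.787015
W = 4166002.9795 / 88.787015
W = 46921.31 N

46921.31


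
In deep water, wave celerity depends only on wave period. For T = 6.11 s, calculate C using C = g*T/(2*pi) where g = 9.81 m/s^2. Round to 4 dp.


We use the deep-water celerity formula:
C = g * T / (2 * pi)
C = 9.81 * 6.11 / (2 * 3.14159...)
C = 59.939100 / 6.283185
C = 9.5396 m/s

9.5396


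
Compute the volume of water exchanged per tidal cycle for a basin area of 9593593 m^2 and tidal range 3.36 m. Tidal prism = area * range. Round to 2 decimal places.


Tidal prism = Area * Tidal range
P = 9593593 * 3.36
P = 32234472.48 m^3

32234472.48


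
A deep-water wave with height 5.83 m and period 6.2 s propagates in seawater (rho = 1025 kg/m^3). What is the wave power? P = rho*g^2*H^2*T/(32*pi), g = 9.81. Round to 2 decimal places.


P = rho * g^2 * H^2 * T / (32 * pi)
P = 1025 * 9.81^2 * 5.83^2 * 6.2 / (32 * pi)
P = 1025 * 96.2361 * 33.9889 * 6.2 / 100.53096
P = 206771.57 W/m

206771.57


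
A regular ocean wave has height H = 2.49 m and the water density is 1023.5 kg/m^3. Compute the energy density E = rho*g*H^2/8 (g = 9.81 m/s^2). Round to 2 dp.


E = (1/8) * rho * g * H^2
E = (1/8) * 1023.5 * 9.81 * 2.49^2
E = 0.125 * 1023.5 * 9.81 * 6.2001
E = 7781.54 J/m^2

7781.54


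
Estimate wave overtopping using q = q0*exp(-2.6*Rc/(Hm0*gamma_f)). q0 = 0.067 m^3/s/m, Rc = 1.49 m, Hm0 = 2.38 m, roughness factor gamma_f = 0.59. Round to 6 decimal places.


q = q0 * exp(-2.6 * Rc / (Hm0 * gamma_f))
Exponent = -2.6 * 1.49 / (2.38 * 0.59)
= -2.6 * 1.49 / 1.4042
= -2.758866
exp(-2.758866) = 0.063364
q = 0.067 * 0.063364
q = 0.004245 m^3/s/m

0.004245


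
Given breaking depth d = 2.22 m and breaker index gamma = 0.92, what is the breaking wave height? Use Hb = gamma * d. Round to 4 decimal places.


Hb = gamma * d
Hb = 0.92 * 2.22
Hb = 2.0424 m

2.0424


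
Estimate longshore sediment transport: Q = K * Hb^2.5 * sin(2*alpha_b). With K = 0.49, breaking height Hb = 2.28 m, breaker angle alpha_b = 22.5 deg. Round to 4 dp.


Q = K * Hb^2.5 * sin(2 * alpha_b)
Hb^2.5 = 2.28^2.5 = 7.849412
sin(2 * 22.5) = sin(45.0) = 0.707107
Q = 0.49 * 7.849412 * 0.707107
Q = 2.7197 m^3/s

2.7197


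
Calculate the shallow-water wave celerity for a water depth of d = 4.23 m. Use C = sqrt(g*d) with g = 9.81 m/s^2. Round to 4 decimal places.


Using the shallow-water approximation:
C = sqrt(g * d) = sqrt(9.81 * 4.23)
C = sqrt(41.4963)
C = 6.4418 m/s

6.4418


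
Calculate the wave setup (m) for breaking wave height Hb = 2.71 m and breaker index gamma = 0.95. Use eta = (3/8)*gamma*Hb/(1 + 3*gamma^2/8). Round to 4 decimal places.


eta = (3/8) * gamma * Hb / (1 + 3*gamma^2/8)
Numerator = (3/8) * 0.95 * 2.71 = 0.965437
Denominator = 1 + 3*0.95^2/8 = 1 + 0.338438 = 1.338438
eta = 0.965437 / 1.338438
eta = 0.7213 m

0.7213


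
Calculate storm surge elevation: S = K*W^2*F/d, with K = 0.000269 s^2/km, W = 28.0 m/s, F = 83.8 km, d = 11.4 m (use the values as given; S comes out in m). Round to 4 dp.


S = K * W^2 * F / d
W^2 = 28.0^2 = 784.00
S = 0.000269 * 784.00 * 83.8 / 11.4
Numerator = 0.000269 * 784.00 * 83.8 = 17.673085
S = 17.673085 / 11.4 = 1.5503 m

1.5503


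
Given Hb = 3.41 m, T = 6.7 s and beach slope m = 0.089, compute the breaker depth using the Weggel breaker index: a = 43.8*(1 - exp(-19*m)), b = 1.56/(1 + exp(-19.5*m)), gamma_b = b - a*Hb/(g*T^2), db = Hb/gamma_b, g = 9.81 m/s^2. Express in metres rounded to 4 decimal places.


a = 43.8 * (1 - exp(-19 * m))
exp(-19 * 0.089) = exp(-1.6910) = 0.184335
a = 43.8 * (1 - 0.184335) = 35.726123
b = 1.56 / (1 + exp(-19.5 * m))
exp(-19.5 * 0.089) = exp(-1.7355) = 0.176312
b = 1.56 / (1 + 0.176312) = 1.326179
Hb / (g * T^2) = 3.41 / (9.81 * 6.7^2) = 3.41 / 440.3709 = 0.00774347
gamma_b = b - a * Hb/(g*T^2) = 1.326179 - 35.726123 * 0.00774347 = 1.049534
db = Hb / gamma_b = 3.41 / 1.049534
db = 3.2491 m

3.2491


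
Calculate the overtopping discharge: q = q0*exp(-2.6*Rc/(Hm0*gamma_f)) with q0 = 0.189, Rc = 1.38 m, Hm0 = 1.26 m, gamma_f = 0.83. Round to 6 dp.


q = q0 * exp(-2.6 * Rc / (Hm0 * gamma_f))
Exponent = -2.6 * 1.38 / (1.26 * 0.83)
= -2.6 * 1.38 / 1.0458
= -3.430866
exp(-3.430866) = 0.032359
q = 0.189 * 0.032359
q = 0.006116 m^3/s/m

0.006116


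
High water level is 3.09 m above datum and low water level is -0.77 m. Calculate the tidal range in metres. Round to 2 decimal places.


Tidal range = High water - Low water
Tidal range = 3.09 - (-0.77)
Tidal range = 3.86 m

3.86


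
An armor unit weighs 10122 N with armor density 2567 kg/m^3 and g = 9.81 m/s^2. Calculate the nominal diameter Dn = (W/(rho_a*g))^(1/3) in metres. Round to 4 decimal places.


V = W / (rho_a * g)
V = 10122 / (2567 * 9.81)
V = 10122 / 25182.27
V = 0.401949 m^3
Dn = V^(1/3) = 0.401949^(1/3)
Dn = 0.7380 m

0.7380


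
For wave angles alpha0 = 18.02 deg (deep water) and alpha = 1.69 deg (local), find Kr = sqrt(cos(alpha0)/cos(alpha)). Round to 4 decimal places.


Kr = sqrt(cos(alpha0) / cos(alpha))
cos(18.02) = 0.950949
cos(1.69) = 0.999565
Kr = sqrt(0.950949 / 0.999565)
Kr = sqrt(0.951362)
Kr = 0.9754

0.9754


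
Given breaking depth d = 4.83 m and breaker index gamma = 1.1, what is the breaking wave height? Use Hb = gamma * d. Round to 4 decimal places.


Hb = gamma * d
Hb = 1.1 * 4.83
Hb = 5.3130 m

5.3130


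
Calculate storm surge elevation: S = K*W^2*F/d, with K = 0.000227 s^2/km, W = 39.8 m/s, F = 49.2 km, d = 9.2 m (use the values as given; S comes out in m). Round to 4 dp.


S = K * W^2 * F / d
W^2 = 39.8^2 = 1584.04
S = 0.000227 * 1584.04 * 49.2 / 9.2
Numerator = 0.000227 * 1584.04 * 49.2 = 17.691192
S = 17.691192 / 9.2 = 1.9230 m

1.9230


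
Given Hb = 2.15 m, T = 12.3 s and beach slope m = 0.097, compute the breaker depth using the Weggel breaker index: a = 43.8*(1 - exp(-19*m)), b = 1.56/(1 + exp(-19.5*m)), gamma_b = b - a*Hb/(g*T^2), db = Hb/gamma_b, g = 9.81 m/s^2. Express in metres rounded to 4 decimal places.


a = 43.8 * (1 - exp(-19 * m))
exp(-19 * 0.097) = exp(-1.8430) = 0.158342
a = 43.8 * (1 - 0.158342) = 36.864634
b = 1.56 / (1 + exp(-19.5 * m))
exp(-19.5 * 0.097) = exp(-1.8915) = 0.150845
b = 1.56 / (1 + 0.150845) = 1.355525
Hb / (g * T^2) = 2.15 / (9.81 * 12.3^2) = 2.15 / 1484.1549 = 0.00144864
gamma_b = b - a * Hb/(g*T^2) = 1.355525 - 36.864634 * 0.00144864 = 1.302122
db = Hb / gamma_b = 2.15 / 1.302122
db = 1.6512 m

1.6512


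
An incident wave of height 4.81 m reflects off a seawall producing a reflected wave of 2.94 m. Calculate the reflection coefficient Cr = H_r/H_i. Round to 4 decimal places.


Cr = H_r / H_i
Cr = 2.94 / 4.81
Cr = 0.6112

0.6112


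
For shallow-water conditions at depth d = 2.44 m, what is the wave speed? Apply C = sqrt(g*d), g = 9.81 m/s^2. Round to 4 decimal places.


Using the shallow-water approximation:
C = sqrt(g * d) = sqrt(9.81 * 2.44)
C = sqrt(23.9364)
C = 4.8925 m/s

4.8925


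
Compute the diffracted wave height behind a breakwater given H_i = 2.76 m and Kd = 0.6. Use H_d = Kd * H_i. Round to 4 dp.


H_d = Kd * H_i
H_d = 0.6 * 2.76
H_d = 1.6560 m

1.6560


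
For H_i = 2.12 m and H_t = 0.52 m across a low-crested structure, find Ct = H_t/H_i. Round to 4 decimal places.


Ct = H_t / H_i
Ct = 0.52 / 2.12
Ct = 0.2453

0.2453


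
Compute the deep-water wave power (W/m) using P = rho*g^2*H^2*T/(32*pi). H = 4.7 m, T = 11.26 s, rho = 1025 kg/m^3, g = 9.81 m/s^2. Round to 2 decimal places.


P = rho * g^2 * H^2 * T / (32 * pi)
P = 1025 * 9.81^2 * 4.7^2 * 11.26 / (32 * pi)
P = 1025 * 96.2361 * 22.0900 * 11.26 / 100.53096
P = 244059.74 W/m

244059.74


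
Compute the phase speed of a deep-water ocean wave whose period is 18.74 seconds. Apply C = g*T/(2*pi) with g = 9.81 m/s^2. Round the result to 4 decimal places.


We use the deep-water celerity formula:
C = g * T / (2 * pi)
C = 9.81 * 18.74 / (2 * 3.14159...)
C = 183.839400 / 6.283185
C = 29.2589 m/s

29.2589


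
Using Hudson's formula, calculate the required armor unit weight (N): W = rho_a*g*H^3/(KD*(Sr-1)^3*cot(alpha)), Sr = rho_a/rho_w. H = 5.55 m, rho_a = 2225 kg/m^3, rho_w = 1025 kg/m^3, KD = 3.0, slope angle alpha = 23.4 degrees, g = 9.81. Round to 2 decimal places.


Sr = rho_a / rho_w = 2225 / 1025 = 2.170732
(Sr - 1) = 1.170732
(Sr - 1)^3 = 1.604620
cot(23.4) = 1 / tan(23.4) = 1 / 0.432739 = 2.310864
Numerator = 2225 * 9.81 * 5.55^3 = 3731452.9681
Denominator = 3.0 * 1.604620 * 2.310864 = 11.124173
W = 3731452.9681 / 11.124173
W = 335436.45 N

335436.45


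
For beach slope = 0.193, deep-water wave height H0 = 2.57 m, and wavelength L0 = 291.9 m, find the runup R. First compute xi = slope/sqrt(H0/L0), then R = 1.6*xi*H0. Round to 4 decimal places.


xi = slope / sqrt(H0/L0)
H0/L0 = 2.57/291.9 = 0.008804
sqrt(0.008804) = 0.093832
xi = 0.193 / 0.093832 = 2.056875
R = 1.6 * xi * H0 = 1.6 * 2.056875 * 2.57
R = 8.4579 m

8.4579


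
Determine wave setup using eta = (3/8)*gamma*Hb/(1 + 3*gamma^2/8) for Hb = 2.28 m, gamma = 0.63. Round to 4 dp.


eta = (3/8) * gamma * Hb / (1 + 3*gamma^2/8)
Numerator = (3/8) * 0.63 * 2.28 = 0.538650
Denominator = 1 + 3*0.63^2/8 = 1 + 0.148838 = 1.148838
eta = 0.538650 / 1.148838
eta = 0.4689 m

0.4689


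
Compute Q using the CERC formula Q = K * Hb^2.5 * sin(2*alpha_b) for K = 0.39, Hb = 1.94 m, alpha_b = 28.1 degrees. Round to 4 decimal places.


Q = K * Hb^2.5 * sin(2 * alpha_b)
Hb^2.5 = 1.94^2.5 = 5.242088
sin(2 * 28.1) = sin(56.2) = 0.830984
Q = 0.39 * 5.242088 * 0.830984
Q = 1.6989 m^3/s

1.6989


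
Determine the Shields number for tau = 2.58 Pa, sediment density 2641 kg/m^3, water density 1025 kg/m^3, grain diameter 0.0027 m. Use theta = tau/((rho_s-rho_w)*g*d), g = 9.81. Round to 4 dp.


theta = tau / ((rho_s - rho_w) * g * d)
rho_s - rho_w = 2641 - 1025 = 1616
Denominator = 1616 * 9.81 * 0.0027 = 42.802992
theta = 2.58 / 42.802992
theta = 0.0603

0.0603


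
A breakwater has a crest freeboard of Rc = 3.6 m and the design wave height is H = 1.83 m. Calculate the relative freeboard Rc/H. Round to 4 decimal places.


Relative freeboard = Rc / H
= 3.6 / 1.83
= 1.9672

1.9672


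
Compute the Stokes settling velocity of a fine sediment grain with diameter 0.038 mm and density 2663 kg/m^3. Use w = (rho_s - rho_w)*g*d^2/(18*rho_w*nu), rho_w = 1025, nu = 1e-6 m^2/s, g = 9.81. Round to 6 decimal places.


w = (rho_s - rho_w) * g * d^2 / (18 * rho_w * nu)
d = 0.038 mm = 0.000038 m
rho_s - rho_w = 2663 - 1025 = 1638
Numerator = 1638 * 9.81 * (0.000038)^2 = 0.000023203318
Denominator = 18 * 1025 * 1e-6 = 0.018450
w = 0.001258 m/s

0.001258


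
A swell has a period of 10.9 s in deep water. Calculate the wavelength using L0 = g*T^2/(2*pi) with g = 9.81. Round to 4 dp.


L0 = g * T^2 / (2 * pi)
L0 = 9.81 * 10.9^2 / (2 * pi)
L0 = 9.81 * 118.8100 / 6.28319
L0 = 1165.5261 / 6.28319
L0 = 185.4992 m

185.4992


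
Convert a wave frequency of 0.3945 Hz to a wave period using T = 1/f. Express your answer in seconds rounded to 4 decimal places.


T = 1 / f
T = 1 / 0.3945
T = 2.5349 s

2.5349


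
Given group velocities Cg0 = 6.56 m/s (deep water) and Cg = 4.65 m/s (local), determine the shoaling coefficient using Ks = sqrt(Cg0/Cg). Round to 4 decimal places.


Ks = sqrt(Cg0 / Cg)
Ks = sqrt(6.56 / 4.65)
Ks = sqrt(1.4108)
Ks = 1.1878

1.1878


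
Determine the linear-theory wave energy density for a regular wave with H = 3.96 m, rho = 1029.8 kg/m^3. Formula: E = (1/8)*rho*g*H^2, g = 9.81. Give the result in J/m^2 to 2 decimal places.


E = (1/8) * rho * g * H^2
E = (1/8) * 1029.8 * 9.81 * 3.96^2
E = 0.125 * 1029.8 * 9.81 * 15.6816
E = 19802.60 J/m^2

19802.60


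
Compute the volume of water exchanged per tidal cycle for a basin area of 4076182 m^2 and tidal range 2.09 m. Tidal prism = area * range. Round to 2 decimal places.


Tidal prism = Area * Tidal range
P = 4076182 * 2.09
P = 8519220.38 m^3

8519220.38


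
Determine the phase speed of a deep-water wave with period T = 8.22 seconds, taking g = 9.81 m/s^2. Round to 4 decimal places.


We use the deep-water celerity formula:
C = g * T / (2 * pi)
C = 9.81 * 8.22 / (2 * 3.14159...)
C = 80.638200 / 6.283185
C = 12.8340 m/s

12.8340


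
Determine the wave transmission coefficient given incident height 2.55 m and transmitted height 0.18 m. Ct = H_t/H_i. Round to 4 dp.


Ct = H_t / H_i
Ct = 0.18 / 2.55
Ct = 0.0706

0.0706


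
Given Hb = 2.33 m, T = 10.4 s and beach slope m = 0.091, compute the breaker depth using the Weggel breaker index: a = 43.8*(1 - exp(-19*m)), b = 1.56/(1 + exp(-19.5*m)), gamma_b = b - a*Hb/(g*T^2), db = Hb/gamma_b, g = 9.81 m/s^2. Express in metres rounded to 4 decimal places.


a = 43.8 * (1 - exp(-19 * m))
exp(-19 * 0.091) = exp(-1.7290) = 0.177462
a = 43.8 * (1 - 0.177462) = 36.027174
b = 1.56 / (1 + exp(-19.5 * m))
exp(-19.5 * 0.091) = exp(-1.7745) = 0.169568
b = 1.56 / (1 + 0.169568) = 1.333826
Hb / (g * T^2) = 2.33 / (9.81 * 10.4^2) = 2.33 / 1061.0496 = 0.00219594
gamma_b = b - a * Hb/(g*T^2) = 1.333826 - 36.027174 * 0.00219594 = 1.254712
db = Hb / gamma_b = 2.33 / 1.254712
db = 1.8570 m

1.8570


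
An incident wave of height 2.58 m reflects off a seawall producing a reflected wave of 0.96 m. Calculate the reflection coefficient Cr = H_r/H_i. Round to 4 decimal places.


Cr = H_r / H_i
Cr = 0.96 / 2.58
Cr = 0.3721

0.3721


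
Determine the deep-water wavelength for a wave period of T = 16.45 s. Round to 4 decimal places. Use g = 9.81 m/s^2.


L0 = g * T^2 / (2 * pi)
L0 = 9.81 * 16.45^2 / (2 * pi)
L0 = 9.81 * 270.6025 / 6.28319
L0 = 2654.6105 / 6.28319
L0 = 422.4944 m

422.4944


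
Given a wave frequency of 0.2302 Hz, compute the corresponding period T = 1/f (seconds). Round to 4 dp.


T = 1 / f
T = 1 / 0.2302
T = 4.3440 s

4.3440


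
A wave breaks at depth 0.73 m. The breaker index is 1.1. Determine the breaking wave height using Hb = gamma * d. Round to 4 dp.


Hb = gamma * d
Hb = 1.1 * 0.73
Hb = 0.8030 m

0.8030


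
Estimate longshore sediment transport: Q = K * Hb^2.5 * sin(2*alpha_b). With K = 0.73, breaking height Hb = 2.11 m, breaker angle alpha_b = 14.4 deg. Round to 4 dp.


Q = K * Hb^2.5 * sin(2 * alpha_b)
Hb^2.5 = 2.11^2.5 = 6.467049
sin(2 * 14.4) = sin(28.8) = 0.481754
Q = 0.73 * 6.467049 * 0.481754
Q = 2.2743 m^3/s

2.2743


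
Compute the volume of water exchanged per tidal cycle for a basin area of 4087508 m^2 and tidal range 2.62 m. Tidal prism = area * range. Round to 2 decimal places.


Tidal prism = Area * Tidal range
P = 4087508 * 2.62
P = 10709270.96 m^3

10709270.96


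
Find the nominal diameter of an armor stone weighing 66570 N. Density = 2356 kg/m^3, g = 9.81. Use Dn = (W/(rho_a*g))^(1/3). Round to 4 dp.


V = W / (rho_a * g)
V = 66570 / (2356 * 9.81)
V = 66570 / 23112.36
V = 2.880277 m^3
Dn = V^(1/3) = 2.880277^(1/3)
Dn = 1.4228 m

1.4228


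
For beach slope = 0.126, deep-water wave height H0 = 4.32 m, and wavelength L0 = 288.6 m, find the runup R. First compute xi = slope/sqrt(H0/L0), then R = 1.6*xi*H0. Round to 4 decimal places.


xi = slope / sqrt(H0/L0)
H0/L0 = 4.32/288.6 = 0.014969
sqrt(0.014969) = 0.122347
xi = 0.126 / 0.122347 = 1.029857
R = 1.6 * xi * H0 = 1.6 * 1.029857 * 4.32
R = 7.1184 m

7.1184


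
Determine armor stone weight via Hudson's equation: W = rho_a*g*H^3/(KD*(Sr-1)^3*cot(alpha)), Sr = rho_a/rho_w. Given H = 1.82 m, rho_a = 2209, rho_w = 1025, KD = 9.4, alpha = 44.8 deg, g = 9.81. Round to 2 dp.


Sr = rho_a / rho_w = 2209 / 1025 = 2.155122
(Sr - 1) = 1.155122
(Sr - 1)^3 = 1.541287
cot(44.8) = 1 / tan(44.8) = 1 / 0.993043 = 1.007006
Numerator = 2209 * 9.81 * 1.82^3 = 130640.8168
Denominator = 9.4 * 1.541287 * 1.007006 = 14.589598
W = 130640.8168 / 14.589598
W = 8954.38 N

8954.38


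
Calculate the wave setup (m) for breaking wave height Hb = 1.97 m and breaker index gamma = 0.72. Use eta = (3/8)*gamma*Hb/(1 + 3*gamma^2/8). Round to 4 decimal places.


eta = (3/8) * gamma * Hb / (1 + 3*gamma^2/8)
Numerator = (3/8) * 0.72 * 1.97 = 0.531900
Denominator = 1 + 3*0.72^2/8 = 1 + 0.194400 = 1.194400
eta = 0.531900 / 1.194400
eta = 0.4453 m

0.4453


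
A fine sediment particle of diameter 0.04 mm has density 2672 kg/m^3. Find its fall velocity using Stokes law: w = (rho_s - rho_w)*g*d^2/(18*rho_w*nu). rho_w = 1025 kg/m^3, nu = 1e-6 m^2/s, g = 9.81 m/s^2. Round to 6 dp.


w = (rho_s - rho_w) * g * d^2 / (18 * rho_w * nu)
d = 0.04 mm = 0.000040 m
rho_s - rho_w = 2672 - 1025 = 1647
Numerator = 1647 * 9.81 * (0.000040)^2 = 0.000025851312
Denominator = 18 * 1025 * 1e-6 = 0.018450
w = 0.001401 m/s

0.001401


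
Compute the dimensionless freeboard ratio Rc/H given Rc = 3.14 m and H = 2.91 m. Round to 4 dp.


Relative freeboard = Rc / H
= 3.14 / 2.91
= 1.0790

1.0790


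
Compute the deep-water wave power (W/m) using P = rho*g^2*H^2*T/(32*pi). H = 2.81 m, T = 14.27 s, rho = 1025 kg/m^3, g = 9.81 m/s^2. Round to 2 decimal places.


P = rho * g^2 * H^2 * T / (32 * pi)
P = 1025 * 9.81^2 * 2.81^2 * 14.27 / (32 * pi)
P = 1025 * 96.2361 * 7.8961 * 14.27 / 100.53096
P = 110560.16 W/m

110560.16


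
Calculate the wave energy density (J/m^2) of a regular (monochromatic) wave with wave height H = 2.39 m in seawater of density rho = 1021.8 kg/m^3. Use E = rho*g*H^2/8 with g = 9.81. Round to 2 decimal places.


E = (1/8) * rho * g * H^2
E = (1/8) * 1021.8 * 9.81 * 2.39^2
E = 0.125 * 1021.8 * 9.81 * 5.7121
E = 7157.16 J/m^2

7157.16


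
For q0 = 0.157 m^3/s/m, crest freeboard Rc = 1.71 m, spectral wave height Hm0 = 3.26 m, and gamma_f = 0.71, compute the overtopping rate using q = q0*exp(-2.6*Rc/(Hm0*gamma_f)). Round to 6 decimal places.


q = q0 * exp(-2.6 * Rc / (Hm0 * gamma_f))
Exponent = -2.6 * 1.71 / (3.26 * 0.71)
= -2.6 * 1.71 / 2.3146
= -1.920850
exp(-1.920850) = 0.146482
q = 0.157 * 0.146482
q = 0.022998 m^3/s/m

0.022998


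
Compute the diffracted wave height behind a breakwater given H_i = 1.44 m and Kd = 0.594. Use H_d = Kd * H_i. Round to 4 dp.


H_d = Kd * H_i
H_d = 0.594 * 1.44
H_d = 0.8554 m

0.8554


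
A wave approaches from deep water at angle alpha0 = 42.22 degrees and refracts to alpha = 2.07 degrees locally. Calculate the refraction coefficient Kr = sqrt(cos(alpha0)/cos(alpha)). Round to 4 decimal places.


Kr = sqrt(cos(alpha0) / cos(alpha))
cos(42.22) = 0.740570
cos(2.07) = 0.999347
Kr = sqrt(0.740570 / 0.999347)
Kr = sqrt(0.741054)
Kr = 0.8608

0.8608


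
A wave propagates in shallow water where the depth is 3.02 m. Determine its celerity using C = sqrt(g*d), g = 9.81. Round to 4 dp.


Using the shallow-water approximation:
C = sqrt(g * d) = sqrt(9.81 * 3.02)
C = sqrt(29.6262)
C = 5.4430 m/s

5.4430


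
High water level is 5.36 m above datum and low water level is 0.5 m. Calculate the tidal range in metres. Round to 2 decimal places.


Tidal range = High water - Low water
Tidal range = 5.36 - (0.5)
Tidal range = 4.86 m

4.86


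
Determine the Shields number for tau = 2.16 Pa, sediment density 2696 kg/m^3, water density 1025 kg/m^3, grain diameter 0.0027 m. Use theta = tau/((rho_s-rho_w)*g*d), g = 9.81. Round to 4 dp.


theta = tau / ((rho_s - rho_w) * g * d)
rho_s - rho_w = 2696 - 1025 = 1671
Denominator = 1671 * 9.81 * 0.0027 = 44.259777
theta = 2.16 / 44.259777
theta = 0.0488

0.0488


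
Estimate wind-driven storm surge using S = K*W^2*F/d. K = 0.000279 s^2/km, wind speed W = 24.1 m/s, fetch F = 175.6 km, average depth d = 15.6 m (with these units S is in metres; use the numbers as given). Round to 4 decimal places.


S = K * W^2 * F / d
W^2 = 24.1^2 = 580.81
S = 0.000279 * 580.81 * 175.6 / 15.6
Numerator = 0.000279 * 580.81 * 175.6 = 28.455276
S = 28.455276 / 15.6 = 1.8241 m

1.8241


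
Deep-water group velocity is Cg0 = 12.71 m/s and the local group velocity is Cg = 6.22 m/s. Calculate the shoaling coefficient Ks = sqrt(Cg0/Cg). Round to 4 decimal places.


Ks = sqrt(Cg0 / Cg)
Ks = sqrt(12.71 / 6.22)
Ks = sqrt(2.0434)
Ks = 1.4295

1.4295


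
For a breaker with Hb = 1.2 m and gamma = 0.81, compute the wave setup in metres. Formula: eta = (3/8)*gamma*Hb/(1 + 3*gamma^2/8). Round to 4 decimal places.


eta = (3/8) * gamma * Hb / (1 + 3*gamma^2/8)
Numerator = (3/8) * 0.81 * 1.2 = 0.364500
Denominator = 1 + 3*0.81^2/8 = 1 + 0.246038 = 1.246038
eta = 0.364500 / 1.246038
eta = 0.2925 m

0.2925


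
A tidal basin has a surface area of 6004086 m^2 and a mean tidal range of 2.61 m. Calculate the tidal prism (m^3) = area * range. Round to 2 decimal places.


Tidal prism = Area * Tidal range
P = 6004086 * 2.61
P = 15670664.46 m^3

15670664.46


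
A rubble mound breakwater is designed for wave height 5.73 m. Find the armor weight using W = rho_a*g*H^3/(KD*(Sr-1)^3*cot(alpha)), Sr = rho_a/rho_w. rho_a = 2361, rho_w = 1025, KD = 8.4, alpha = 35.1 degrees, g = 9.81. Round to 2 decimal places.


Sr = rho_a / rho_w = 2361 / 1025 = 2.303415
(Sr - 1) = 1.303415
(Sr - 1)^3 = 2.214358
cot(35.1) = 1 / tan(35.1) = 1 / 0.702812 = 1.422856
Numerator = 2361 * 9.81 * 5.73^3 = 4357414.3606
Denominator = 8.4 * 2.214358 * 1.422856 = 26.465984
W = 4357414.3606 / 26.465984
W = 164642.07 N

164642.07


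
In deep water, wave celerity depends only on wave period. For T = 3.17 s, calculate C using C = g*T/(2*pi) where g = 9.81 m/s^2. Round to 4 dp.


We use the deep-water celerity formula:
C = g * T / (2 * pi)
C = 9.81 * 3.17 / (2 * 3.14159...)
C = 31.097700 / 6.283185
C = 4.9494 m/s

4.9494


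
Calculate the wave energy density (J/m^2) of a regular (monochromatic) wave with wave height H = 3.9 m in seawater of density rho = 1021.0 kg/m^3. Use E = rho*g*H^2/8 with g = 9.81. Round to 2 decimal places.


E = (1/8) * rho * g * H^2
E = (1/8) * 1021.0 * 9.81 * 3.9^2
E = 0.125 * 1021.0 * 9.81 * 15.2100
E = 19042.94 J/m^2

19042.94


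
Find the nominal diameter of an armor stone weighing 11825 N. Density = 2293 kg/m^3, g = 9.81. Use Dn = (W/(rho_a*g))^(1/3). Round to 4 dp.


V = W / (rho_a * g)
V = 11825 / (2293 * 9.81)
V = 11825 / 22494.33
V = 0.525688 m^3
Dn = V^(1/3) = 0.525688^(1/3)
Dn = 0.8071 m

0.8071


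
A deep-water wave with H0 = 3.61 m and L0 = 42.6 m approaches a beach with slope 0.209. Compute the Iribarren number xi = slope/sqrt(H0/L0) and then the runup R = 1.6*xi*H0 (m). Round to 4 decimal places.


xi = slope / sqrt(H0/L0)
H0/L0 = 3.61/42.6 = 0.084742
sqrt(0.084742) = 0.291104
xi = 0.209 / 0.291104 = 0.717955
R = 1.6 * xi * H0 = 1.6 * 0.717955 * 3.61
R = 4.1469 m

4.1469


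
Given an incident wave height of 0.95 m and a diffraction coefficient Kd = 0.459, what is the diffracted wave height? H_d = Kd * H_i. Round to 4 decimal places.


H_d = Kd * H_i
H_d = 0.459 * 0.95
H_d = 0.4361 m

0.4361


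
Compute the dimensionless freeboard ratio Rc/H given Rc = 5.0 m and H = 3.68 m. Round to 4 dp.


Relative freeboard = Rc / H
= 5.0 / 3.68
= 1.3587

1.3587


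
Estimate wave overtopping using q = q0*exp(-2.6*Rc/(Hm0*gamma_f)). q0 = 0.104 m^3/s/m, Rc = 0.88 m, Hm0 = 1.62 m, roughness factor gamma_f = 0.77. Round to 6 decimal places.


q = q0 * exp(-2.6 * Rc / (Hm0 * gamma_f))
Exponent = -2.6 * 0.88 / (1.62 * 0.77)
= -2.6 * 0.88 / 1.2474
= -1.834215
exp(-1.834215) = 0.159739
q = 0.104 * 0.159739
q = 0.016613 m^3/s/m

0.016613


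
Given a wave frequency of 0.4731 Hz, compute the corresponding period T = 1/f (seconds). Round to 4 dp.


T = 1 / f
T = 1 / 0.4731
T = 2.1137 s

2.1137


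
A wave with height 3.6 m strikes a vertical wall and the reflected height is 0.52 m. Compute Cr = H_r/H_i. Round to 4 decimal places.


Cr = H_r / H_i
Cr = 0.52 / 3.6
Cr = 0.1444

0.1444


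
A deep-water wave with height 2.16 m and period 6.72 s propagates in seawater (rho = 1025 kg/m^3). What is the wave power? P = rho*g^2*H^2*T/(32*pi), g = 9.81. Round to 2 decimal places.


P = rho * g^2 * H^2 * T / (32 * pi)
P = 1025 * 9.81^2 * 2.16^2 * 6.72 / (32 * pi)
P = 1025 * 96.2361 * 4.6656 * 6.72 / 100.53096
P = 30763.72 W/m

30763.72


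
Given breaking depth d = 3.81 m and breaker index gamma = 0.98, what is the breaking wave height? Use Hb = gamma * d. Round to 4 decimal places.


Hb = gamma * d
Hb = 0.98 * 3.81
Hb = 3.7338 m

3.7338


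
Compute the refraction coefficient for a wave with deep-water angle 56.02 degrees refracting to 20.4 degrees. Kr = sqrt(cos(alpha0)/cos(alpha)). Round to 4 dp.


Kr = sqrt(cos(alpha0) / cos(alpha))
cos(56.02) = 0.558903
cos(20.4) = 0.937282
Kr = sqrt(0.558903 / 0.937282)
Kr = sqrt(0.596302)
Kr = 0.7722

0.7722


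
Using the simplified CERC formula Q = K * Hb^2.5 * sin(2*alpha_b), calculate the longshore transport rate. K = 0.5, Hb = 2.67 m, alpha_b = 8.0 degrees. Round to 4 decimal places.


Q = K * Hb^2.5 * sin(2 * alpha_b)
Hb^2.5 = 2.67^2.5 = 11.648719
sin(2 * 8.0) = sin(16.0) = 0.275637
Q = 0.5 * 11.648719 * 0.275637
Q = 1.6054 m^3/s

1.6054


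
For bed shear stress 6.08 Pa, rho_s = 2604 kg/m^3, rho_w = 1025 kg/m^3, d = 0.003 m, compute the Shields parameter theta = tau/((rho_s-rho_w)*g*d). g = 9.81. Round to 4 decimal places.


theta = tau / ((rho_s - rho_w) * g * d)
rho_s - rho_w = 2604 - 1025 = 1579
Denominator = 1579 * 9.81 * 0.003 = 46.469970
theta = 6.08 / 46.469970
theta = 0.1308

0.1308


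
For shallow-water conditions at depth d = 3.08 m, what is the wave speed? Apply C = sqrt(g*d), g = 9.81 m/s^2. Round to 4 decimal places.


Using the shallow-water approximation:
C = sqrt(g * d) = sqrt(9.81 * 3.08)
C = sqrt(30.2148)
C = 5.4968 m/s

5.4968


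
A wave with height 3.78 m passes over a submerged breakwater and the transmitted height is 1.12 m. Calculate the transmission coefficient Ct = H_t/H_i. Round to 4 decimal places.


Ct = H_t / H_i
Ct = 1.12 / 3.78
Ct = 0.2963

0.2963


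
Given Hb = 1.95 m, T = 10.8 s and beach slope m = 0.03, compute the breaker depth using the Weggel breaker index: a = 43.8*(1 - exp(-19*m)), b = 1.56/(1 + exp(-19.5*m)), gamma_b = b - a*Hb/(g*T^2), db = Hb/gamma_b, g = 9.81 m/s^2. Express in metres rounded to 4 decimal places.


a = 43.8 * (1 - exp(-19 * m))
exp(-19 * 0.03) = exp(-0.5700) = 0.565525
a = 43.8 * (1 - 0.565525) = 19.029986
b = 1.56 / (1 + exp(-19.5 * m))
exp(-19.5 * 0.03) = exp(-0.5850) = 0.557106
b = 1.56 / (1 + 0.557106) = 1.001859
Hb / (g * T^2) = 1.95 / (9.81 * 10.8^2) = 1.95 / 1144.2384 = 0.00170419
gamma_b = b - a * Hb/(g*T^2) = 1.001859 - 19.029986 * 0.00170419 = 0.969428
db = Hb / gamma_b = 1.95 / 0.969428
db = 2.0115 m

2.0115


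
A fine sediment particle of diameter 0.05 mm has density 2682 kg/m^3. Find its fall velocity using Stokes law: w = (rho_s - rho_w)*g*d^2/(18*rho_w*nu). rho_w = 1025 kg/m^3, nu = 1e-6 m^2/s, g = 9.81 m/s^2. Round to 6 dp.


w = (rho_s - rho_w) * g * d^2 / (18 * rho_w * nu)
d = 0.05 mm = 0.000050 m
rho_s - rho_w = 2682 - 1025 = 1657
Numerator = 1657 * 9.81 * (0.000050)^2 = 0.000040637925
Denominator = 18 * 1025 * 1e-6 = 0.018450
w = 0.002203 m/s

0.002203


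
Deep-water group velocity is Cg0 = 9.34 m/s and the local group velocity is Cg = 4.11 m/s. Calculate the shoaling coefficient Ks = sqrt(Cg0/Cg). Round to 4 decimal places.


Ks = sqrt(Cg0 / Cg)
Ks = sqrt(9.34 / 4.11)
Ks = sqrt(2.2725)
Ks = 1.5075

1.5075


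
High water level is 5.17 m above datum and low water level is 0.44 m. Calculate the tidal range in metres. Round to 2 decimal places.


Tidal range = High water - Low water
Tidal range = 5.17 - (0.44)
Tidal range = 4.73 m

4.73


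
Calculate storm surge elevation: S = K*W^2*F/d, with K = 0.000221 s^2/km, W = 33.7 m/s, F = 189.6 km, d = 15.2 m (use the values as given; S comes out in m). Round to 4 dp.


S = K * W^2 * F / d
W^2 = 33.7^2 = 1135.69
S = 0.000221 * 1135.69 * 189.6 / 15.2
Numerator = 0.000221 * 1135.69 * 189.6 = 47.587228
S = 47.587228 / 15.2 = 3.1307 m

3.1307


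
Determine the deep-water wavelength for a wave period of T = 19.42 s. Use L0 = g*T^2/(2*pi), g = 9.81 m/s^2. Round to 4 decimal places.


L0 = g * T^2 / (2 * pi)
L0 = 9.81 * 19.42^2 / (2 * pi)
L0 = 9.81 * 377.1364 / 6.28319
L0 = 3699.7081 / 6.28319
L0 = 588.8268 m

588.8268


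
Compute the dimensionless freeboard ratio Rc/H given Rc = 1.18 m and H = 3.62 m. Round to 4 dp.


Relative freeboard = Rc / H
= 1.18 / 3.62
= 0.3260

0.3260


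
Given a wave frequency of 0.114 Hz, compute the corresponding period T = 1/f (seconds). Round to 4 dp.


T = 1 / f
T = 1 / 0.114
T = 8.7719 s

8.7719


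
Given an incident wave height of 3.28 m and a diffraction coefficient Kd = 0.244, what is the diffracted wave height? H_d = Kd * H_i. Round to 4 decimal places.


H_d = Kd * H_i
H_d = 0.244 * 3.28
H_d = 0.8003 m

0.8003


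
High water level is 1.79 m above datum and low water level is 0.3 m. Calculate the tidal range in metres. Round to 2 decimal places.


Tidal range = High water - Low water
Tidal range = 1.79 - (0.3)
Tidal range = 1.49 m

1.49


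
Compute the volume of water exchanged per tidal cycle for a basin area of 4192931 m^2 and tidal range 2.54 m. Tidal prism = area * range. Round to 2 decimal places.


Tidal prism = Area * Tidal range
P = 4192931 * 2.54
P = 10650044.74 m^3

10650044.74


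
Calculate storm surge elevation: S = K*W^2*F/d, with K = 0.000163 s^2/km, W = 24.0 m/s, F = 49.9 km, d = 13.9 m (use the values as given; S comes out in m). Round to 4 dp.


S = K * W^2 * F / d
W^2 = 24.0^2 = 576.00
S = 0.000163 * 576.00 * 49.9 / 13.9
Numerator = 0.000163 * 576.00 * 49.9 = 4.685011
S = 4.685011 / 13.9 = 0.3371 m

0.3371


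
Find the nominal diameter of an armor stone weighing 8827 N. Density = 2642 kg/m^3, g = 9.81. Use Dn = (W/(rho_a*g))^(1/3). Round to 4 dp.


V = W / (rho_a * g)
V = 8827 / (2642 * 9.81)
V = 8827 / 25918.02
V = 0.340574 m^3
Dn = V^(1/3) = 0.340574^(1/3)
Dn = 0.6983 m

0.6983


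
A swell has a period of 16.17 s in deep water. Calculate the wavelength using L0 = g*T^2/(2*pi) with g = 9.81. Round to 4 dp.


L0 = g * T^2 / (2 * pi)
L0 = 9.81 * 16.17^2 / (2 * pi)
L0 = 9.81 * 261.4689 / 6.28319
L0 = 2565.0099 / 6.28319
L0 = 408.2340 m

408.2340


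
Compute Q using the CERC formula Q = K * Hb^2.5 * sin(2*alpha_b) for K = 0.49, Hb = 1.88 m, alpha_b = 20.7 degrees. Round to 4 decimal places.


Q = K * Hb^2.5 * sin(2 * alpha_b)
Hb^2.5 = 1.88^2.5 = 4.846125
sin(2 * 20.7) = sin(41.4) = 0.661312
Q = 0.49 * 4.846125 * 0.661312
Q = 1.5704 m^3/s

1.5704


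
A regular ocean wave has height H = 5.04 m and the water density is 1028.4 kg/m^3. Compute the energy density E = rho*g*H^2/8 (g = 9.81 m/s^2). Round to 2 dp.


E = (1/8) * rho * g * H^2
E = (1/8) * 1028.4 * 9.81 * 5.04^2
E = 0.125 * 1028.4 * 9.81 * 25.4016
E = 32033.34 J/m^2

32033.34


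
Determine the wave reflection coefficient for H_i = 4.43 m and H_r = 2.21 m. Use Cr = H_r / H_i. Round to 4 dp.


Cr = H_r / H_i
Cr = 2.21 / 4.43
Cr = 0.4989

0.4989


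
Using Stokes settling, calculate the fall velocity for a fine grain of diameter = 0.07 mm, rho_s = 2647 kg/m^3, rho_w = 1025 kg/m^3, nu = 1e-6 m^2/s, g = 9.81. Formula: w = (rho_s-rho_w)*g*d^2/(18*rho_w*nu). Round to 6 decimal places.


w = (rho_s - rho_w) * g * d^2 / (18 * rho_w * nu)
d = 0.07 mm = 0.000070 m
rho_s - rho_w = 2647 - 1025 = 1622
Numerator = 1622 * 9.81 * (0.000070)^2 = 0.000077967918
Denominator = 18 * 1025 * 1e-6 = 0.018450
w = 0.004226 m/s

0.004226


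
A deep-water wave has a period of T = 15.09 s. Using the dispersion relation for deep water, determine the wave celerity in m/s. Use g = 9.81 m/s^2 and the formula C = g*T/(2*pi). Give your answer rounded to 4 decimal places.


We use the deep-water celerity formula:
C = g * T / (2 * pi)
C = 9.81 * 15.09 / (2 * 3.14159...)
C = 148.032900 / 6.283185
C = 23.5602 m/s

23.5602


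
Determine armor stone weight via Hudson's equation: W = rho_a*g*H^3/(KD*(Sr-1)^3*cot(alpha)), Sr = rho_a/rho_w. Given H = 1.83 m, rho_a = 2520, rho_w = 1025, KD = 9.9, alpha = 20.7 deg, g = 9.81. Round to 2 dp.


Sr = rho_a / rho_w = 2520 / 1025 = 2.458537
(Sr - 1) = 1.458537
(Sr - 1)^3 = 3.102787
cot(20.7) = 1 / tan(20.7) = 1 / 0.377869 = 2.646423
Numerator = 2520 * 9.81 * 1.83^3 = 151503.5528
Denominator = 9.9 * 3.102787 * 2.646423 = 81.291750
W = 151503.5528 / 81.291750
W = 1863.70 N

1863.70


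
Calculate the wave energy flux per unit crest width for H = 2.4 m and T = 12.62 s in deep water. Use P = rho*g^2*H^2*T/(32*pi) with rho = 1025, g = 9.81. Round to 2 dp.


P = rho * g^2 * H^2 * T / (32 * pi)
P = 1025 * 9.81^2 * 2.4^2 * 12.62 / (32 * pi)
P = 1025 * 96.2361 * 5.7600 * 12.62 / 100.53096
P = 71325.34 W/m

71325.34


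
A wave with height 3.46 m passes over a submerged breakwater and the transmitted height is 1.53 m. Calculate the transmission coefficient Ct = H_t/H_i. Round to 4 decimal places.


Ct = H_t / H_i
Ct = 1.53 / 3.46
Ct = 0.4422

0.4422


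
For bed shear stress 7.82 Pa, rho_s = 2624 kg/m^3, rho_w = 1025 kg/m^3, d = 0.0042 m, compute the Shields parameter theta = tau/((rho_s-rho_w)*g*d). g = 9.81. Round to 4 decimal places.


theta = tau / ((rho_s - rho_w) * g * d)
rho_s - rho_w = 2624 - 1025 = 1599
Denominator = 1599 * 9.81 * 0.0042 = 65.881998
theta = 7.82 / 65.881998
theta = 0.1187

0.1187


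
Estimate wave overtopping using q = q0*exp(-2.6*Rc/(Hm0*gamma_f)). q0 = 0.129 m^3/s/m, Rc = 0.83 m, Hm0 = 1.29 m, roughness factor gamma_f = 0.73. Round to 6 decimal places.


q = q0 * exp(-2.6 * Rc / (Hm0 * gamma_f))
Exponent = -2.6 * 0.83 / (1.29 * 0.73)
= -2.6 * 0.83 / 0.9417
= -2.291600
exp(-2.291600) = 0.101105
q = 0.129 * 0.101105
q = 0.013042 m^3/s/m

0.013042


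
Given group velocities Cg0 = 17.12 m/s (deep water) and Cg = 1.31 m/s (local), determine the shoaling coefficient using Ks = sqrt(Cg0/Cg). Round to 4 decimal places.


Ks = sqrt(Cg0 / Cg)
Ks = sqrt(17.12 / 1.31)
Ks = sqrt(13.0687)
Ks = 3.6151

3.6151


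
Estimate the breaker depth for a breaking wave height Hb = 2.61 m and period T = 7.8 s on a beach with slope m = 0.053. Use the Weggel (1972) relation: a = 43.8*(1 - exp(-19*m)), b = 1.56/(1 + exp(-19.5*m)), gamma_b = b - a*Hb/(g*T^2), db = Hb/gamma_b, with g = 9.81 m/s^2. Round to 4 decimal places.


a = 43.8 * (1 - exp(-19 * m))
exp(-19 * 0.053) = exp(-1.0070) = 0.365313
a = 43.8 * (1 - 0.365313) = 27.799278
b = 1.56 / (1 + exp(-19.5 * m))
exp(-19.5 * 0.053) = exp(-1.0335) = 0.355760
b = 1.56 / (1 + 0.355760) = 1.150646
Hb / (g * T^2) = 2.61 / (9.81 * 7.8^2) = 2.61 / 596.8404 = 0.00437303
gamma_b = b - a * Hb/(g*T^2) = 1.150646 - 27.799278 * 0.00437303 = 1.029079
db = Hb / gamma_b = 2.61 / 1.029079
db = 2.5362 m

2.5362


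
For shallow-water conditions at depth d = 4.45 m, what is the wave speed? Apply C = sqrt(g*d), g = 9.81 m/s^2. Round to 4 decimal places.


Using the shallow-water approximation:
C = sqrt(g * d) = sqrt(9.81 * 4.45)
C = sqrt(43.6545)
C = 6.6072 m/s

6.6072


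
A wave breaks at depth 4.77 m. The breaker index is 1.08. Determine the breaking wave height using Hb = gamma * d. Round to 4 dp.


Hb = gamma * d
Hb = 1.08 * 4.77
Hb = 5.1516 m

5.1516


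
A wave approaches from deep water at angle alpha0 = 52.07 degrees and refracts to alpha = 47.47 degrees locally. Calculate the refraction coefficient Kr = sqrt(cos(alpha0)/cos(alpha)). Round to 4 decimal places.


Kr = sqrt(cos(alpha0) / cos(alpha))
cos(52.07) = 0.614698
cos(47.47) = 0.675976
Kr = sqrt(0.614698 / 0.675976)
Kr = sqrt(0.909349)
Kr = 0.9536

0.9536


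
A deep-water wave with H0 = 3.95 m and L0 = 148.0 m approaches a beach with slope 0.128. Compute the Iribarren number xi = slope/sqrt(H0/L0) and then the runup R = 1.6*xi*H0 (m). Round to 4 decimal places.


xi = slope / sqrt(H0/L0)
H0/L0 = 3.95/148.0 = 0.026689
sqrt(0.026689) = 0.163368
xi = 0.128 / 0.163368 = 0.783506
R = 1.6 * xi * H0 = 1.6 * 0.783506 * 3.95
R = 4.9518 m

4.9518


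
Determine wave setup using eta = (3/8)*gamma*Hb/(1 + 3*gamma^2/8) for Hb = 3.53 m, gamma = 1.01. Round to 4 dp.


eta = (3/8) * gamma * Hb / (1 + 3*gamma^2/8)
Numerator = (3/8) * 1.01 * 3.53 = 1.336987
Denominator = 1 + 3*1.01^2/8 = 1 + 0.382538 = 1.382538
eta = 1.336987 / 1.382538
eta = 0.9671 m

0.9671


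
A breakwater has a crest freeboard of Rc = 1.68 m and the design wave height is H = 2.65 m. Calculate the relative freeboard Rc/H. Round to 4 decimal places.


Relative freeboard = Rc / H
= 1.68 / 2.65
= 0.6340

0.6340


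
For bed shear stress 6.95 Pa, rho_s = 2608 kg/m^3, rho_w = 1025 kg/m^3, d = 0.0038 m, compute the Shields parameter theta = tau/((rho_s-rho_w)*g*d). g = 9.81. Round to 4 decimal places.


theta = tau / ((rho_s - rho_w) * g * d)
rho_s - rho_w = 2608 - 1025 = 1583
Denominator = 1583 * 9.81 * 0.0038 = 59.011074
theta = 6.95 / 59.011074
theta = 0.1178

0.1178
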